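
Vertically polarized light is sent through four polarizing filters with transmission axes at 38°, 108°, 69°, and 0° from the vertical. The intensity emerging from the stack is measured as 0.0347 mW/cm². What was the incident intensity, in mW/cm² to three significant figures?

I₀ ≈ 6.16 mW/cm²

I₁ = I₀ cos²(38° − 0°) = I₀ cos²(38°) = 0.621 I₀.
I₂ = I₁ cos²(108° − 38°) = 0.621 I₀ · cos²(70°) = 0.07264 I₀.
I₃ = I₂ cos²(69° − 108°) = 0.07264 I₀ · cos²(39°) = 0.04387 I₀.
I₄ = I₃ cos²(0° − 69°) = 0.04387 I₀ · cos²(69°) = 0.005634 I₀.
So 0.0347 mW/cm² = 0.005634 I₀, giving I₀ = 0.0347/0.005634 = 6.159 mW/cm².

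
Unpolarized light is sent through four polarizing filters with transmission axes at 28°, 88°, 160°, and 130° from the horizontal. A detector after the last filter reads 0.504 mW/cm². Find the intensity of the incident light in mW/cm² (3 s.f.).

I₀ ≈ 56.3 mW/cm²

Unpolarized light through the first polarizer → I₁ = ½ I₀, now polarized at 28°.
I₂ = I₁ cos²(88° − 28°) = 0.5 I₀ · cos²(60°) = 0.125 I₀.
I₃ = I₂ cos²(160° − 88°) = 0.125 I₀ · cos²(72°) = 0.01194 I₀.
I₄ = I₃ cos²(130° − 160°) = 0.01194 I₀ · cos²(30°) = 0.008952 I₀.
So 0.504 mW/cm² = 0.008952 I₀, giving I₀ = 0.504/0.008952 = 56.3 mW/cm².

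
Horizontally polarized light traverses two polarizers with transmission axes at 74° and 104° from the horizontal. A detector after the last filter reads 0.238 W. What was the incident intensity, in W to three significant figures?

I₀ ≈ 4.18 W

By Malus's law, I₁ = I₀ cos²(74° − 0°) = I₀ cos²(74°) = 0.07598 I₀.
I₂ = I₁ cos²(104° − 74°) = 0.07598 I₀ · cos²(30°) = 0.05698 I₀.
So 0.238 W = 0.05698 I₀, giving I₀ = 0.238/0.05698 = 4.177 W.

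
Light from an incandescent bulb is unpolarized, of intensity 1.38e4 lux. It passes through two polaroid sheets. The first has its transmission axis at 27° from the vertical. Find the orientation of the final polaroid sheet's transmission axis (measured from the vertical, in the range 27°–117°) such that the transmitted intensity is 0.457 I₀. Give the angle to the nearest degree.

Unpolarized light through the first polarizer → I₁ = ½ I₀, now polarized at 27°.
Need I₂/I₀ = 0.457, so cos²(θ − 27°) = 0.457 / 0.5 = 0.914.
θ − 27° = arccos(√0.914) = 17.1°, giving θ ≈ 27 + 17.1 = 44.1°.

θ ≈ 44°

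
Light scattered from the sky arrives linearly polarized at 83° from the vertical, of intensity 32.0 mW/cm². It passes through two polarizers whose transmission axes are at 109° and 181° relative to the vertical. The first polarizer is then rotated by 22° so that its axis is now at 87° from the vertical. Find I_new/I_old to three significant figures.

I_new/I_old ≈ 0.0628

Before rotation:
I₁ = I₀ cos²(109° − 83°) = I₀ cos²(26°) = 0.8078 I₀.
I₂ = I₁ cos²(181° − 109°) = 0.8078 I₀ · cos²(72°) = 0.07714 I₀.
After rotation:
I₁ = I₀ cos²(87° − 83°) = I₀ cos²(4°) = 0.9951 I₀.
Angle between axes 1 and 2: 86°. I₂ = 0.9951 I₀ · cos²(86°) = 0.004842 I₀.
Ratio = 0.004842 / 0.07714 = 0.06277.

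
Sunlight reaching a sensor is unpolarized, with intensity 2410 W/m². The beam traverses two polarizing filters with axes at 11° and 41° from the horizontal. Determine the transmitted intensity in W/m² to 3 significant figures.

Unpolarized light through the first polarizer → I₁ = 2410 W/m²/2 = 1205 W/m², polarized at 11°.
I₂ = I₁ · cos²(30°) = 1205 · 0.75 = 903.8 W/m².

I ≈ 904 W/m²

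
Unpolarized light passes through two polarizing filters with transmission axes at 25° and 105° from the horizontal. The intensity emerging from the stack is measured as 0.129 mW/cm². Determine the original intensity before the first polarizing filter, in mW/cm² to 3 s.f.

I₀ ≈ 8.56 mW/cm²

Unpolarized light through the first polarizer → I₁ = ½ I₀, now polarized at 25°.
I₂ = I₁ cos²(105° − 25°) = 0.5 I₀ · cos²(80°) = 0.01508 I₀.
So 0.129 mW/cm² = 0.01508 I₀, giving I₀ = 0.129/0.01508 = 8.556 mW/cm².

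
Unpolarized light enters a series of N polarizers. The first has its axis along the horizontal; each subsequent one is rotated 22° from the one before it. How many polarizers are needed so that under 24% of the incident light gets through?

N = 6

First polarizer halves the unpolarized light: factor 1/2.
Each further stage multiplies by cos²(22°) = 0.8597.
After N polarizers: T = 0.5·0.8597^(N−1). Require T < 0.24 ⇒ N−1 > ln(0.24/0.5)/ln(0.8597) = 4.85, so N−1 ≥ 5 and N = 6.
Check: N=6 gives T = 0.2348 < 0.24; N=5 gives T = 0.2731.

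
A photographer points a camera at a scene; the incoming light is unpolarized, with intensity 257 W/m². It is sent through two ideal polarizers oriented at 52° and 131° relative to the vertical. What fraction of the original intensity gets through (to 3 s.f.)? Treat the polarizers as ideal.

I/I₀ ≈ 0.0182

Unpolarized light through the first polarizer → I₁ = 257 W/m²/2 = 128.5 W/m², polarized at 52°.
I₂ = I₁ · cos²(79°) = 128.5 · 0.03641 = 4.678 W/m².
Transmitted fraction = 0.0182.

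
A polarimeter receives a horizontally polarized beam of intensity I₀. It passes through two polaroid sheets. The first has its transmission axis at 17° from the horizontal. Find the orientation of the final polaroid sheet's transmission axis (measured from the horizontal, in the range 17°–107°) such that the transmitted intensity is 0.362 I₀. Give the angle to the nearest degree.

θ ≈ 68°

I₁ = I₀ cos²(17° − 0°) = I₀ cos²(17°) = 0.9145 I₀.
Need I₂/I₀ = 0.362, so cos²(θ − 17°) = 0.362 / 0.9145 = 0.3958.
θ − 17° = arccos(√0.3958) = 51.0°, giving θ ≈ 17 + 51.0 = 68.0°.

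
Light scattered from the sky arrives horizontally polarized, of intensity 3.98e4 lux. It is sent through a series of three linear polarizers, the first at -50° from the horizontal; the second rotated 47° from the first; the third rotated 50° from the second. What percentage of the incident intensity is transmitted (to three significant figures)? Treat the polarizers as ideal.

I₁ = 3.98e4 lux · cos²(50°) = 1.644e+04 lux.
I₂ = I₁ · cos²(47°) = 1.644e+04 · 0.4651 = 7649 lux.
I₃ = I₂ · cos²(50°) = 7649 · 0.4132 = 3160 lux.
That is 7.94% of the incident intensity.

≈ 7.94%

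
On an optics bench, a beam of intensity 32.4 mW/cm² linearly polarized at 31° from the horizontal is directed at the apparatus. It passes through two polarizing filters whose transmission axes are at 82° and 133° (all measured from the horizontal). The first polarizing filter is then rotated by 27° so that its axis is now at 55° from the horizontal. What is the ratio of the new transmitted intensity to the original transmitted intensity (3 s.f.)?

I_new/I_old ≈ 0.230

Before rotation:
I₁ = I₀ cos²(82° − 31°) = I₀ cos²(51°) = 0.396 I₀.
I₂ = I₁ cos²(133° − 82°) = 0.396 I₀ · cos²(51°) = 0.1569 I₀.
After rotation:
I₁ = I₀ cos²(55° − 31°) = I₀ cos²(24°) = 0.8346 I₀.
I₂ = I₁ cos²(133° − 55°) = 0.8346 I₀ · cos²(78°) = 0.03608 I₀.
Ratio = 0.03608 / 0.1569 = 0.23.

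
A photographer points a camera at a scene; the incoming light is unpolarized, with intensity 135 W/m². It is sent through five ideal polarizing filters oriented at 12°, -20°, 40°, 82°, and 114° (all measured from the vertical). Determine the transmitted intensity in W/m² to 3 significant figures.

Unpolarized light through the first polarizer → I₁ = 135 W/m²/2 = 67.5 W/m², polarized at 12°.
I₂ = I₁ · cos²(32°) = 67.5 · 0.7192 = 48.55 W/m².
I₃ = I₂ · cos²(60°) = 48.55 · 0.25 = 12.14 W/m².
I₄ = I₃ · cos²(42°) = 12.14 · 0.5523 = 6.702 W/m².
I₅ = I₄ · cos²(32°) = 6.702 · 0.7192 = 4.82 W/m².

I ≈ 4.82 W/m²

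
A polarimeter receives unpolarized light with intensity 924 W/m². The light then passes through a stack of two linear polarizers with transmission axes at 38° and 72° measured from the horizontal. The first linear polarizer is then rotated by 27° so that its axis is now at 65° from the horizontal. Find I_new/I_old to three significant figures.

I_new/I_old ≈ 1.43

Before rotation:
Unpolarized light through the first polarizer → I₁ = ½ I₀, now polarized at 38°.
I₂ = I₁ cos²(72° − 38°) = 0.5 I₀ · cos²(34°) = 0.3437 I₀.
After rotation:
Unpolarized light through the first polarizer → I₁ = ½ I₀, now polarized at 65°.
I₂ = I₁ cos²(72° − 65°) = 0.5 I₀ · cos²(7°) = 0.4926 I₀.
Ratio = 0.4926 / 0.3437 = 1.433.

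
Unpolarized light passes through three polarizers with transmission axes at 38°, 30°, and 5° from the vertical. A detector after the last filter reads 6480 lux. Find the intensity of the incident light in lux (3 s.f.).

Unpolarized light through the first polarizer → I₁ = ½ I₀, now polarized at 38°.
I₂ = I₁ cos²(30° − 38°) = 0.5 I₀ · cos²(8°) = 0.4903 I₀.
I₃ = I₂ cos²(5° − 30°) = 0.4903 I₀ · cos²(25°) = 0.4027 I₀.
So 6480 lux = 0.4027 I₀, giving I₀ = 6480/0.4027 = 1.609e+04 lux.

I₀ ≈ 1.61e4 lux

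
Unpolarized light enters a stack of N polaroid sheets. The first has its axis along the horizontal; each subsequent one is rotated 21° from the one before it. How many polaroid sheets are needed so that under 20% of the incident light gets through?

First polarizer halves the unpolarized light: factor 1/2.
Each further stage multiplies by cos²(21°) = 0.8716.
After N polarizers: T = 0.5·0.8716^(N−1). Require T < 0.20 ⇒ N−1 > ln(0.20/0.5)/ln(0.8716) = 6.67, so N−1 ≥ 7 and N = 8.
Check: N=8 gives T = 0.191 < 0.20; N=7 gives T = 0.2192.

N = 8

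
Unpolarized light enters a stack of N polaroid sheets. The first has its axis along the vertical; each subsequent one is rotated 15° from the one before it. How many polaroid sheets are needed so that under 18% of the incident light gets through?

N = 16

First polarizer halves the unpolarized light: factor 1/2.
Each further stage multiplies by cos²(15°) = 0.933.
After N polarizers: T = 0.5·0.933^(N−1). Require T < 0.18 ⇒ N−1 > ln(0.18/0.5)/ln(0.933) = 14.73, so N−1 ≥ 15 and N = 16.
Check: N=16 gives T = 0.1767 < 0.18; N=15 gives T = 0.1894.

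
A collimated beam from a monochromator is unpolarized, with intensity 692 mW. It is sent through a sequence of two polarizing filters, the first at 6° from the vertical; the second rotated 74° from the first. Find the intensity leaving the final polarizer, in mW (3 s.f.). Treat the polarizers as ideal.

Unpolarized light through the first polarizer → I₁ = 692 mW/2 = 346 mW, polarized at 6°.
I₂ = I₁ · cos²(74°) = 346 · 0.07598 = 26.29 mW.

I ≈ 26.3 mW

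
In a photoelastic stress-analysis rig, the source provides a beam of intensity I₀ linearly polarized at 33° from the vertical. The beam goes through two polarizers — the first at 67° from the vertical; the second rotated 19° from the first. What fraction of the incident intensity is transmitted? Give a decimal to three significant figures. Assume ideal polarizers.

≈ 0.614 I₀

I₁ = I₀ cos²(67° − 33°) = I₀ cos²(34°) = 0.6873 I₀.
I₂ = I₁ cos²(19°) = 0.6873 · 0.894 I₀ = 0.6145 I₀.
Transmitted fraction = 0.6145.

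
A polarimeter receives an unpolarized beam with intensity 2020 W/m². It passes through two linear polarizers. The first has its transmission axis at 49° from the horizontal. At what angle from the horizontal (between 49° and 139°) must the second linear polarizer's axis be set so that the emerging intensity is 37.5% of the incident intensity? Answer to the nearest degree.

Unpolarized light through the first polarizer → I₁ = ½ I₀, now polarized at 49°.
Need I₂/I₀ = 0.375, so cos²(θ − 49°) = 0.375 / 0.5 = 0.75.
θ − 49° = arccos(√0.75) = 30.0°, giving θ ≈ 49 + 30.0 = 79.0°.

θ ≈ 79°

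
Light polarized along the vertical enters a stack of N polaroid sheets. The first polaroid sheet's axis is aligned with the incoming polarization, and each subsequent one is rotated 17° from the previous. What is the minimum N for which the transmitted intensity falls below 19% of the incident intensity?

N = 20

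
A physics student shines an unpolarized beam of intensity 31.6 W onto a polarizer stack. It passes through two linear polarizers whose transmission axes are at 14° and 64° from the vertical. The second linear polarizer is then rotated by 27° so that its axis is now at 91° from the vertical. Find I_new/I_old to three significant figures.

I_new/I_old ≈ 0.122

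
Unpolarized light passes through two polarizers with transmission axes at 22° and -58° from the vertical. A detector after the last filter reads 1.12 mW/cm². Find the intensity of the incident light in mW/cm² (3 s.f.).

I₀ ≈ 74.3 mW/cm²

Unpolarized light through the first polarizer → I₁ = ½ I₀, now polarized at 22°.
I₂ = I₁ cos²(-58° − 22°) = 0.5 I₀ · cos²(80°) = 0.01508 I₀.
So 1.12 mW/cm² = 0.01508 I₀, giving I₀ = 1.12/0.01508 = 74.29 mW/cm².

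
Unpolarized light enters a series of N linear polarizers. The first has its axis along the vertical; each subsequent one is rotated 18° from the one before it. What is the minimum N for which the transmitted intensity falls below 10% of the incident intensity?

N = 18

First polarizer halves the unpolarized light: factor 1/2.
Each further stage multiplies by cos²(18°) = 0.9045.
After N polarizers: T = 0.5·0.9045^(N−1). Require T < 0.10 ⇒ N−1 > ln(0.10/0.5)/ln(0.9045) = 16.04, so N−1 ≥ 17 and N = 18.
Check: N=18 gives T = 0.09078 < 0.10; N=17 gives T = 0.1004.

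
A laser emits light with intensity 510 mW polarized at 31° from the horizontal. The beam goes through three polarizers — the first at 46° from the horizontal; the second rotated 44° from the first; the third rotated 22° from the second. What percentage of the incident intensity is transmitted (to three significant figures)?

I₁ = 510 mW · cos²(15°) = 475.8 mW.
I₂ = I₁ · cos²(44°) = 475.8 · 0.5174 = 246.2 mW.
I₃ = I₂ · cos²(22°) = 246.2 · 0.8597 = 211.7 mW.
That is 41.5% of the incident intensity.

≈ 41.5%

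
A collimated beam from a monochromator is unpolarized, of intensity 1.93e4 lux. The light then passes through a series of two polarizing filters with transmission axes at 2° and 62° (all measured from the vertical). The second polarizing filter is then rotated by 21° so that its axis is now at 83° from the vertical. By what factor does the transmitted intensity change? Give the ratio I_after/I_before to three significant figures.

Before rotation:
Unpolarized light through the first polarizer → I₁ = ½ I₀, now polarized at 2°.
I₂ = I₁ cos²(62° − 2°) = 0.5 I₀ · cos²(60°) = 0.125 I₀.
After rotation:
Unpolarized light through the first polarizer → I₁ = ½ I₀, now polarized at 2°.
I₂ = I₁ cos²(83° − 2°) = 0.5 I₀ · cos²(81°) = 0.01224 I₀.
Ratio = 0.01224 / 0.125 = 0.09789.

I_new/I_old ≈ 0.0979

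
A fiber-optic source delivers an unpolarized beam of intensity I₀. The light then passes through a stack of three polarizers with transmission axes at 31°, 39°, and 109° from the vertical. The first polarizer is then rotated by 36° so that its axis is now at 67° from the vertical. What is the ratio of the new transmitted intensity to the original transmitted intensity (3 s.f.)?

I_new/I_old ≈ 0.795

Before rotation:
Unpolarized light through the first polarizer → I₁ = ½ I₀, now polarized at 31°.
I₂ = I₁ cos²(39° − 31°) = 0.5 I₀ · cos²(8°) = 0.4903 I₀.
I₃ = I₂ cos²(109° − 39°) = 0.4903 I₀ · cos²(70°) = 0.05736 I₀.
After rotation:
Unpolarized light through the first polarizer → I₁ = ½ I₀, now polarized at 67°.
I₂ = I₁ cos²(39° − 67°) = 0.5 I₀ · cos²(28°) = 0.3898 I₀.
I₃ = I₂ cos²(109° − 39°) = 0.3898 I₀ · cos²(70°) = 0.0456 I₀.
Ratio = 0.0456 / 0.05736 = 0.795.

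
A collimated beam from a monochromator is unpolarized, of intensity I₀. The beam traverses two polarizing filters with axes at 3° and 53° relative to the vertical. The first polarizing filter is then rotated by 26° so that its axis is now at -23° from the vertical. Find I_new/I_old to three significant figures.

I_new/I_old ≈ 0.142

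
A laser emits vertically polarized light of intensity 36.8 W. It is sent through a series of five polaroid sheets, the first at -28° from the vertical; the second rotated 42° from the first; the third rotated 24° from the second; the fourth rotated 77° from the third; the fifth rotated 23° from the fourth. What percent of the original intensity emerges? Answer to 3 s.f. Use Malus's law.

By Malus's law, I₁ = 36.8 W · cos²(28°) = 28.69 W.
I₂ = I₁ · cos²(42°) = 28.69 · 0.5523 = 15.84 W.
I₃ = I₂ · cos²(24°) = 15.84 · 0.8346 = 13.22 W.
I₄ = I₃ · cos²(77°) = 13.22 · 0.0506 = 0.6691 W.
I₅ = I₄ · cos²(23°) = 0.6691 · 0.8473 = 0.567 W.
That is 1.541% of the incident intensity.

≈ 1.54%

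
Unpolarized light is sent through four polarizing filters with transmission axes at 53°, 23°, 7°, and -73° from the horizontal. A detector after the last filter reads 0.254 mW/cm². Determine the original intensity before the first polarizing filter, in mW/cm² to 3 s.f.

Unpolarized light through the first polarizer → I₁ = ½ I₀, now polarized at 53°.
I₂ = I₁ cos²(23° − 53°) = 0.5 I₀ · cos²(30°) = 0.375 I₀.
I₃ = I₂ cos²(7° − 23°) = 0.375 I₀ · cos²(16°) = 0.3465 I₀.
I₄ = I₃ cos²(-73° − 7°) = 0.3465 I₀ · cos²(80°) = 0.01045 I₀.
So 0.254 mW/cm² = 0.01045 I₀, giving I₀ = 0.254/0.01045 = 24.31 mW/cm².

I₀ ≈ 24.3 mW/cm²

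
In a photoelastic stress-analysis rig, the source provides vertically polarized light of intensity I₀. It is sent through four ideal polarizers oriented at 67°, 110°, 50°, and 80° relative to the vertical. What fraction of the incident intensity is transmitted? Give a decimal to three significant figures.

I₁ = I₀ cos²(67° − 0°) = I₀ cos²(67°) = 0.1527 I₀.
I₂ = I₁ cos²(110° − 67°) = 0.1527 I₀ · cos²(43°) = 0.08166 I₀.
I₃ = I₂ cos²(50° − 110°) = 0.08166 I₀ · cos²(60°) = 0.02042 I₀.
I₄ = I₃ cos²(80° − 50°) = 0.02042 I₀ · cos²(30°) = 0.01531 I₀.
Transmitted fraction = 0.01531.

≈ 0.0153 I₀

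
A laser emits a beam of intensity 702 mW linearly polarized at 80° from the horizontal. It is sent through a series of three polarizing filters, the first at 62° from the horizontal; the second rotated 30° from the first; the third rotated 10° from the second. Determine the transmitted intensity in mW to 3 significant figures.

I ≈ 462 mW

By Malus's law, I₁ = 702 mW · cos²(18°) = 635 mW.
I₂ = I₁ · cos²(30°) = 635 · 0.75 = 476.2 mW.
I₃ = I₂ · cos²(10°) = 476.2 · 0.9698 = 461.9 mW.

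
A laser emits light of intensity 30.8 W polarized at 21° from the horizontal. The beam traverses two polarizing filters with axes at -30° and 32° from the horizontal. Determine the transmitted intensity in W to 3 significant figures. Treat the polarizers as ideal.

I ≈ 2.69 W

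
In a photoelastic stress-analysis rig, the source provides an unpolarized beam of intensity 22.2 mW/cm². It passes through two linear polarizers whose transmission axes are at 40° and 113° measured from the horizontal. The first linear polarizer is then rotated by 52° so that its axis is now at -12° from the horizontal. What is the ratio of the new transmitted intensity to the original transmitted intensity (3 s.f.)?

Before rotation:
Unpolarized light through the first polarizer → I₁ = ½ I₀, now polarized at 40°.
I₂ = I₁ cos²(113° − 40°) = 0.5 I₀ · cos²(73°) = 0.04274 I₀.
After rotation:
Unpolarized light through the first polarizer → I₁ = ½ I₀, now polarized at -12°.
Angle between axes 1 and 2: 55°. I₂ = 0.5 I₀ · cos²(55°) = 0.1645 I₀.
Ratio = 0.1645 / 0.04274 = 3.849.

I_new/I_old ≈ 3.85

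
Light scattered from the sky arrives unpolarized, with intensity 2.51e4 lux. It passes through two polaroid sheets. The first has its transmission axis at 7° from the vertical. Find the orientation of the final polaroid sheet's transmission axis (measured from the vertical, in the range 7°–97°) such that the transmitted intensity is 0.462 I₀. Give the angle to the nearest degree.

θ ≈ 23°

Unpolarized light through the first polarizer → I₁ = ½ I₀, now polarized at 7°.
Need I₂/I₀ = 0.462, so cos²(θ − 7°) = 0.462 / 0.5 = 0.924.
θ − 7° = arccos(√0.924) = 16.0°, giving θ ≈ 7 + 16.0 = 23.0°.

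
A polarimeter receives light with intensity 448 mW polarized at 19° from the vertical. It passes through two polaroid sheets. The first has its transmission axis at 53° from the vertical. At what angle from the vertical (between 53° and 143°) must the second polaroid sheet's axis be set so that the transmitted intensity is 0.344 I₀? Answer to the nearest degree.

θ ≈ 98°

I₁ = I₀ cos²(53° − 19°) = I₀ cos²(34°) = 0.6873 I₀.
Need I₂/I₀ = 0.344, so cos²(θ − 53°) = 0.344 / 0.6873 = 0.5005.
θ − 53° = arccos(√0.5005) = 45.0°, giving θ ≈ 53 + 45.0 = 98.0°.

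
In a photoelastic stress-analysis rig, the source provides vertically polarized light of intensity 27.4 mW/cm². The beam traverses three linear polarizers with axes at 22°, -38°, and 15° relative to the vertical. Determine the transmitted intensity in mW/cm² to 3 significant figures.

I₁ = 27.4 mW/cm² · cos²(22°) = 23.55 mW/cm².
I₂ = I₁ · cos²(60°) = 23.55 · 0.25 = 5.889 mW/cm².
I₃ = I₂ · cos²(53°) = 5.889 · 0.3622 = 2.133 mW/cm².

I ≈ 2.13 mW/cm²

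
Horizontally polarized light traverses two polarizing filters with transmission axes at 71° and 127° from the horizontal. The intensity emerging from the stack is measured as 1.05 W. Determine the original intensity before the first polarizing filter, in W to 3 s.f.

By Malus's law, I₁ = I₀ cos²(71° − 0°) = I₀ cos²(71°) = 0.106 I₀.
I₂ = I₁ cos²(127° − 71°) = 0.106 I₀ · cos²(56°) = 0.03314 I₀.
So 1.05 W = 0.03314 I₀, giving I₀ = 1.05/0.03314 = 31.68 W.

I₀ ≈ 31.7 W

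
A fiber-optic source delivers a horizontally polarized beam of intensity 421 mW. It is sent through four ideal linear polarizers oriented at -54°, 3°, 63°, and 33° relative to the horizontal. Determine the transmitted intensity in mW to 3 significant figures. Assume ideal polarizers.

I ≈ 8.09 mW

I₁ = 421 mW · cos²(54°) = 145.5 mW.
I₂ = I₁ · cos²(57°) = 145.5 · 0.2966 = 43.15 mW.
I₃ = I₂ · cos²(60°) = 43.15 · 0.25 = 10.79 mW.
I₄ = I₃ · cos²(30°) = 10.79 · 0.75 = 8.09 mW.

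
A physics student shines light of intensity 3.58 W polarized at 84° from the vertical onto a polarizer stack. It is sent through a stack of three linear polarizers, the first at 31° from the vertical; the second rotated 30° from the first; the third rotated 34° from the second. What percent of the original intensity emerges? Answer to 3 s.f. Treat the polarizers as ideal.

≈ 18.7%

I₁ = 3.58 W · cos²(53°) = 1.297 W.
I₂ = I₁ · cos²(30°) = 1.297 · 0.75 = 0.9725 W.
I₃ = I₂ · cos²(34°) = 0.9725 · 0.6873 = 0.6684 W.
That is 18.67% of the incident intensity.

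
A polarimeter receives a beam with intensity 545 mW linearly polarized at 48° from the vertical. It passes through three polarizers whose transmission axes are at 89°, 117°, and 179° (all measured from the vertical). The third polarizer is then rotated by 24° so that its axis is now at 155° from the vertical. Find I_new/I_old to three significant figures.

I_new/I_old ≈ 2.82

Before rotation:
I₁ = I₀ cos²(89° − 48°) = I₀ cos²(41°) = 0.5696 I₀.
I₂ = I₁ cos²(117° − 89°) = 0.5696 I₀ · cos²(28°) = 0.444 I₀.
I₃ = I₂ cos²(179° − 117°) = 0.444 I₀ · cos²(62°) = 0.09787 I₀.
After rotation:
I₁ = I₀ cos²(89° − 48°) = I₀ cos²(41°) = 0.5696 I₀.
I₂ = I₁ cos²(117° − 89°) = 0.5696 I₀ · cos²(28°) = 0.444 I₀.
I₃ = I₂ cos²(155° − 117°) = 0.444 I₀ · cos²(38°) = 0.2757 I₀.
Ratio = 0.2757 / 0.09787 = 2.817.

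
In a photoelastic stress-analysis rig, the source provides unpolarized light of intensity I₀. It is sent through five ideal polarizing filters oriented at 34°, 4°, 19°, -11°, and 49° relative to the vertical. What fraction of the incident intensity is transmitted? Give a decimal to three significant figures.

Unpolarized light through the first polarizer → I₁ = ½ I₀, now polarized at 34°.
I₂ = I₁ cos²(4° − 34°) = 0.5 I₀ · cos²(30°) = 0.375 I₀.
I₃ = I₂ cos²(19° − 4°) = 0.375 I₀ · cos²(15°) = 0.3499 I₀.
I₄ = I₃ cos²(-11° − 19°) = 0.3499 I₀ · cos²(30°) = 0.2624 I₀.
I₅ = I₄ cos²(49° + 11°) = 0.2624 I₀ · cos²(60°) = 0.0656 I₀.
Transmitted fraction = 0.0656.

≈ 0.0656 I₀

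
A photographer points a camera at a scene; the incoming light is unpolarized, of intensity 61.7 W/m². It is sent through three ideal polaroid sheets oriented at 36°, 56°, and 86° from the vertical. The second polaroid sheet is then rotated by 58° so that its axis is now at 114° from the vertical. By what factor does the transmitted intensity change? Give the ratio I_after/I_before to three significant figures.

I_new/I_old ≈ 0.0509

Before rotation:
Unpolarized light through the first polarizer → I₁ = ½ I₀, now polarized at 36°.
I₂ = I₁ cos²(56° − 36°) = 0.5 I₀ · cos²(20°) = 0.4415 I₀.
I₃ = I₂ cos²(86° − 56°) = 0.4415 I₀ · cos²(30°) = 0.3311 I₀.
After rotation:
Unpolarized light through the first polarizer → I₁ = ½ I₀, now polarized at 36°.
I₂ = I₁ cos²(114° − 36°) = 0.5 I₀ · cos²(78°) = 0.02161 I₀.
I₃ = I₂ cos²(86° − 114°) = 0.02161 I₀ · cos²(28°) = 0.01685 I₀.
Ratio = 0.01685 / 0.3311 = 0.05089.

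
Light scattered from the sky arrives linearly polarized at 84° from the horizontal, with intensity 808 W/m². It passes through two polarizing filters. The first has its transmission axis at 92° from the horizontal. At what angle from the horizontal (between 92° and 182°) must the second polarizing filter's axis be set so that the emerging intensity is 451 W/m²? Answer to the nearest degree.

I₁ = I₀ cos²(92° − 84°) = I₀ cos²(8°) = 0.9806 I₀.
Target fraction: 451 / 808 W/m² = 0.5582 of I₀.
Need I₂/I₀ = 0.5582, so cos²(θ − 92°) = 0.5582 / 0.9806 = 0.5692.
θ − 92° = arccos(√0.5692) = 41.0°, giving θ ≈ 92 + 41.0 = 133.0°.

θ ≈ 133°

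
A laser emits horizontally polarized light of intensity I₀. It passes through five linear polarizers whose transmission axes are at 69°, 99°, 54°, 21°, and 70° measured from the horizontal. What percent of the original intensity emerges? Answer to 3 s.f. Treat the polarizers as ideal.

I₁ = I₀ cos²(69° − 0°) = I₀ cos²(69°) = 0.1284 I₀.
I₂ = I₁ cos²(99° − 69°) = 0.1284 I₀ · cos²(30°) = 0.09632 I₀.
I₃ = I₂ cos²(54° − 99°) = 0.09632 I₀ · cos²(45°) = 0.04816 I₀.
I₄ = I₃ cos²(21° − 54°) = 0.04816 I₀ · cos²(33°) = 0.03387 I₀.
I₅ = I₄ cos²(70° − 21°) = 0.03387 I₀ · cos²(49°) = 0.01458 I₀.
That is 1.458% of the incident intensity.

≈ 1.46%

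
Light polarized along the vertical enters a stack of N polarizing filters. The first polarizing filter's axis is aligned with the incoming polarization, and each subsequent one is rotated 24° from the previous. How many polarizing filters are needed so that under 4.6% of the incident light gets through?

First polarizer is aligned with the polarization: full transmission.
Each further stage multiplies by cos²(24°) = 0.8346.
After N polarizers: T = 0.8346^(N−1). Require T < 0.046 ⇒ N−1 > ln(0.046)/ln(0.8346) = 17.03, so N−1 ≥ 18 and N = 19.
Check: N=19 gives T = 0.03857 < 0.046; N=18 gives T = 0.04622.

N = 19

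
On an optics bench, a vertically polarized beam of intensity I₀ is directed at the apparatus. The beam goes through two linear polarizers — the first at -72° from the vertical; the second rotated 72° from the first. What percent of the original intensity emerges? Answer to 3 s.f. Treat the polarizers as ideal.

≈ 0.912%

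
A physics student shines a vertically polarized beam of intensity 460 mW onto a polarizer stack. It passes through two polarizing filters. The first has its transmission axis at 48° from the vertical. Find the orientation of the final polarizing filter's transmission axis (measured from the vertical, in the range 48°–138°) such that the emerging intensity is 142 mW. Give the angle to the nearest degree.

I₁ = I₀ cos²(48° − 0°) = I₀ cos²(48°) = 0.4477 I₀.
Target fraction: 142 / 460 mW = 0.3087 of I₀.
Need I₂/I₀ = 0.3087, so cos²(θ − 48°) = 0.3087 / 0.4477 = 0.6895.
θ − 48° = arccos(√0.6895) = 33.9°, giving θ ≈ 48 + 33.9 = 81.9°.

θ ≈ 82°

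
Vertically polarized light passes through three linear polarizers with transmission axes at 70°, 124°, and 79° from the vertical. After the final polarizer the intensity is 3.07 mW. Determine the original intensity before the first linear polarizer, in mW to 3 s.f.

By Malus's law, I₁ = I₀ cos²(70° − 0°) = I₀ cos²(70°) = 0.117 I₀.
I₂ = I₁ cos²(124° − 70°) = 0.117 I₀ · cos²(54°) = 0.04041 I₀.
I₃ = I₂ cos²(79° − 124°) = 0.04041 I₀ · cos²(45°) = 0.02021 I₀.
So 3.07 mW = 0.02021 I₀, giving I₀ = 3.07/0.02021 = 151.9 mW.

I₀ ≈ 152 mW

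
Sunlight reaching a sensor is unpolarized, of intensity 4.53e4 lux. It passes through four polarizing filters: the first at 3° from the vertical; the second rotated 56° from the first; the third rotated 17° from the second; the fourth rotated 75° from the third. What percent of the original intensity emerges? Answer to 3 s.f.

Unpolarized light through the first polarizer → I₁ = 4.53e4 lux/2 = 2.265e+04 lux, polarized at 3°.
I₂ = I₁ · cos²(56°) = 2.265e+04 · 0.3127 = 7083 lux.
I₃ = I₂ · cos²(17°) = 7083 · 0.9145 = 6477 lux.
I₄ = I₃ · cos²(75°) = 6477 · 0.06699 = 433.9 lux.
That is 0.9578% of the incident intensity.

≈ 0.958%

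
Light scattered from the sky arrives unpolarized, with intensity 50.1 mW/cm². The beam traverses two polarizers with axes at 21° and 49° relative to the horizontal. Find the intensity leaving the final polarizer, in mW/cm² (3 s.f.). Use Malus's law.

Unpolarized light through the first polarizer → I₁ = 50.1 mW/cm²/2 = 25.05 mW/cm², polarized at 21°.
I₂ = I₁ · cos²(28°) = 25.05 · 0.7796 = 19.53 mW/cm².

I ≈ 19.5 mW/cm²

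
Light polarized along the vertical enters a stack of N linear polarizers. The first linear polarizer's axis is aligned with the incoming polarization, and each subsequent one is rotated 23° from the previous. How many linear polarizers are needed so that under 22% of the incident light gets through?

N = 11

First polarizer is aligned with the polarization: full transmission.
Each further stage multiplies by cos²(23°) = 0.8473.
After N polarizers: T = 0.8473^(N−1). Require T < 0.22 ⇒ N−1 > ln(0.22)/ln(0.8473) = 9.14, so N−1 ≥ 10 and N = 11.
Check: N=11 gives T = 0.1908 < 0.22; N=10 gives T = 0.2251.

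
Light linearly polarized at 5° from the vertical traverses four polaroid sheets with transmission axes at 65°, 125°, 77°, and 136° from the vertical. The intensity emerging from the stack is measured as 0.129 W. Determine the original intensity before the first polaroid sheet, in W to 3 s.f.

By Malus's law, I₁ = I₀ cos²(65° − 5°) = I₀ cos²(60°) = 0.25 I₀.
I₂ = I₁ cos²(125° − 65°) = 0.25 I₀ · cos²(60°) = 0.0625 I₀.
I₃ = I₂ cos²(77° − 125°) = 0.0625 I₀ · cos²(48°) = 0.02798 I₀.
I₄ = I₃ cos²(136° − 77°) = 0.02798 I₀ · cos²(59°) = 0.007423 I₀.
So 0.129 W = 0.007423 I₀, giving I₀ = 0.129/0.007423 = 17.38 W.

I₀ ≈ 17.4 W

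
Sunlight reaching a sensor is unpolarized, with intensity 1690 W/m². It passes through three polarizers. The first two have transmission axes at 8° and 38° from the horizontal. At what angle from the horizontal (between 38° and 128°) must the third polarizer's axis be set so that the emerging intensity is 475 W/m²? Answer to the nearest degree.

Unpolarized light through the first polarizer → I₁ = ½ I₀, now polarized at 8°.
I₂ = I₁ cos²(38° − 8°) = 0.5 I₀ · cos²(30°) = 0.375 I₀.
Target fraction: 475 / 1690 W/m² = 0.2811 of I₀.
Need I₃/I₀ = 0.2811, so cos²(θ − 38°) = 0.2811 / 0.375 = 0.7495.
θ − 38° = arccos(√0.7495) = 30.0°, giving θ ≈ 38 + 30.0 = 68.0°.

θ ≈ 68°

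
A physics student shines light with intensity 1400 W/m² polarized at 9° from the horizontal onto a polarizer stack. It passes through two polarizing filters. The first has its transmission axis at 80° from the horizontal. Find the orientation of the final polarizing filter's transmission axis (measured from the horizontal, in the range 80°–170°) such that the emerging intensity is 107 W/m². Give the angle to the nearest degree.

θ ≈ 112°

By Malus's law, I₁ = I₀ cos²(80° − 9°) = I₀ cos²(71°) = 0.106 I₀.
Target fraction: 107 / 1400 W/m² = 0.07643 of I₀.
Need I₂/I₀ = 0.07643, so cos²(θ − 80°) = 0.07643 / 0.106 = 0.7211.
θ − 80° = arccos(√0.7211) = 31.9°, giving θ ≈ 80 + 31.9 = 111.9°.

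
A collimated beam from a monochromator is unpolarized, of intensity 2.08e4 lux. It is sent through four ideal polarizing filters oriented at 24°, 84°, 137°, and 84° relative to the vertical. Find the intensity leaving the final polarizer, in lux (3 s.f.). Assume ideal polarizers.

Unpolarized light through the first polarizer → I₁ = 2.08e4 lux/2 = 1.04e+04 lux, polarized at 24°.
I₂ = I₁ · cos²(60°) = 1.04e+04 · 0.25 = 2600 lux.
I₃ = I₂ · cos²(53°) = 2600 · 0.3622 = 941.7 lux.
I₄ = I₃ · cos²(53°) = 941.7 · 0.3622 = 341.1 lux.

I ≈ 341 lux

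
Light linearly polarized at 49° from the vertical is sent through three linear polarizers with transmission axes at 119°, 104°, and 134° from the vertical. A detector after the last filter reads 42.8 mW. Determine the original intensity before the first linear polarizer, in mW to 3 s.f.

I₁ = I₀ cos²(119° − 49°) = I₀ cos²(70°) = 0.117 I₀.
I₂ = I₁ cos²(104° − 119°) = 0.117 I₀ · cos²(15°) = 0.1091 I₀.
I₃ = I₂ cos²(134° − 104°) = 0.1091 I₀ · cos²(30°) = 0.08186 I₀.
So 42.8 mW = 0.08186 I₀, giving I₀ = 42.8/0.08186 = 522.9 mW.

I₀ ≈ 523 mW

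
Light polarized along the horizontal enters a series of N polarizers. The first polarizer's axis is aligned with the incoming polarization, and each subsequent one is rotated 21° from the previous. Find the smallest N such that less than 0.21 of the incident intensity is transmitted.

N = 13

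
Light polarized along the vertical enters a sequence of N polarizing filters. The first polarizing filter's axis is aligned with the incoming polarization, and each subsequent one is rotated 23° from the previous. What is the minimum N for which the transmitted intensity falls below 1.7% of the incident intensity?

First polarizer is aligned with the polarization: full transmission.
Each further stage multiplies by cos²(23°) = 0.8473.
After N polarizers: T = 0.8473^(N−1). Require T < 0.017 ⇒ N−1 > ln(0.017)/ln(0.8473) = 24.59, so N−1 ≥ 25 and N = 26.
Check: N=26 gives T = 0.0159 < 0.017; N=25 gives T = 0.01876.

N = 26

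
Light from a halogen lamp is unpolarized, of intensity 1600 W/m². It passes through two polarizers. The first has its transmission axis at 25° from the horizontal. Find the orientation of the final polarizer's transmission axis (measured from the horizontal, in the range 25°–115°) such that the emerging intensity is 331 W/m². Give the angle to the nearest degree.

Unpolarized light through the first polarizer → I₁ = ½ I₀, now polarized at 25°.
Target fraction: 331 / 1600 W/m² = 0.2069 of I₀.
Need I₂/I₀ = 0.2069, so cos²(θ − 25°) = 0.2069 / 0.5 = 0.4138.
θ − 25° = arccos(√0.4138) = 50.0°, giving θ ≈ 25 + 50.0 = 75.0°.

θ ≈ 75°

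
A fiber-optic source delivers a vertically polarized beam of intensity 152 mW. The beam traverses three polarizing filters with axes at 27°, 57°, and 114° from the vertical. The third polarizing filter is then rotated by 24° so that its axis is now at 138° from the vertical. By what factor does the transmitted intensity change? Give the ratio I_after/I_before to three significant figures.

Before rotation:
I₁ = I₀ cos²(27° − 0°) = I₀ cos²(27°) = 0.7939 I₀.
I₂ = I₁ cos²(57° − 27°) = 0.7939 I₀ · cos²(30°) = 0.5954 I₀.
I₃ = I₂ cos²(114° − 57°) = 0.5954 I₀ · cos²(57°) = 0.1766 I₀.
After rotation:
I₁ = I₀ cos²(27° − 0°) = I₀ cos²(27°) = 0.7939 I₀.
I₂ = I₁ cos²(57° − 27°) = 0.7939 I₀ · cos²(30°) = 0.5954 I₀.
I₃ = I₂ cos²(138° − 57°) = 0.5954 I₀ · cos²(81°) = 0.01457 I₀.
Ratio = 0.01457 / 0.1766 = 0.0825.

I_new/I_old ≈ 0.0825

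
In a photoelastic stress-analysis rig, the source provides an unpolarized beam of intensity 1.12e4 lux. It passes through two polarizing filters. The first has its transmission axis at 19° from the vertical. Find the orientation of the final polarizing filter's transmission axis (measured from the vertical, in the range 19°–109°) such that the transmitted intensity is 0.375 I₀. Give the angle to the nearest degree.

Unpolarized light through the first polarizer → I₁ = ½ I₀, now polarized at 19°.
Need I₂/I₀ = 0.375, so cos²(θ − 19°) = 0.375 / 0.5 = 0.75.
θ − 19° = arccos(√0.75) = 30.0°, giving θ ≈ 19 + 30.0 = 49.0°.

θ ≈ 49°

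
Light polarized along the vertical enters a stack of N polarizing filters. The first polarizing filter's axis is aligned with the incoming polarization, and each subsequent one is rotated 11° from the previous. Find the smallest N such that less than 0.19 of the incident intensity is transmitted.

N = 46

First polarizer is aligned with the polarization: full transmission.
Each further stage multiplies by cos²(11°) = 0.9636.
After N polarizers: T = 0.9636^(N−1). Require T < 0.19 ⇒ N−1 > ln(0.19)/ln(0.9636) = 44.78, so N−1 ≥ 45 and N = 46.
Check: N=46 gives T = 0.1884 < 0.19; N=45 gives T = 0.1956.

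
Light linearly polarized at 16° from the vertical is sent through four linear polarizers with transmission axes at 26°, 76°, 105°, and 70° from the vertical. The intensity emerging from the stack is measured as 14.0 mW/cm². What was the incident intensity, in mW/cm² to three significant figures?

I₁ = I₀ cos²(26° − 16°) = I₀ cos²(10°) = 0.9698 I₀.
I₂ = I₁ cos²(76° − 26°) = 0.9698 I₀ · cos²(50°) = 0.4007 I₀.
I₃ = I₂ cos²(105° − 76°) = 0.4007 I₀ · cos²(29°) = 0.3065 I₀.
I₄ = I₃ cos²(70° − 105°) = 0.3065 I₀ · cos²(35°) = 0.2057 I₀.
So 14.0 mW/cm² = 0.2057 I₀, giving I₀ = 14.0/0.2057 = 68.06 mW/cm².

I₀ ≈ 68.1 mW/cm²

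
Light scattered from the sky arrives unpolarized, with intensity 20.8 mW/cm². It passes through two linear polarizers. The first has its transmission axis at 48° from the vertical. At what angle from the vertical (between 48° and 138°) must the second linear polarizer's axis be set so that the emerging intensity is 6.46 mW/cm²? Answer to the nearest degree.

θ ≈ 86°

Unpolarized light through the first polarizer → I₁ = ½ I₀, now polarized at 48°.
Target fraction: 6.46 / 20.8 mW/cm² = 0.3106 of I₀.
Need I₂/I₀ = 0.3106, so cos²(θ − 48°) = 0.3106 / 0.5 = 0.6212.
θ − 48° = arccos(√0.6212) = 38.0°, giving θ ≈ 48 + 38.0 = 86.0°.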